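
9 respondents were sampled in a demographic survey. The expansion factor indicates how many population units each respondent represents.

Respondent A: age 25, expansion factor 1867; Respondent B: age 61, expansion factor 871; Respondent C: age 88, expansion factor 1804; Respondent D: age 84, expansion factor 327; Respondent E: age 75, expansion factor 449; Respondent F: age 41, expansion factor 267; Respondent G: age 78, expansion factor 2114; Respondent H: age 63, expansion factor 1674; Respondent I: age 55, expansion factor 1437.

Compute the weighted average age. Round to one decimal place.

62.9

Weighted sum = 25×1867 + 61×871 + 88×1804 + 84×327 + 75×449 + 41×267 + 78×2114 + 63×1674 + 55×1437
  = 46675 + 53131 + 158752 + 27468 + 33675 + 10947 + 164892 + 105462 + 79035 = 680037
Sum of weights = 10810
Weighted mean = 680037 / 10810 = 62.908141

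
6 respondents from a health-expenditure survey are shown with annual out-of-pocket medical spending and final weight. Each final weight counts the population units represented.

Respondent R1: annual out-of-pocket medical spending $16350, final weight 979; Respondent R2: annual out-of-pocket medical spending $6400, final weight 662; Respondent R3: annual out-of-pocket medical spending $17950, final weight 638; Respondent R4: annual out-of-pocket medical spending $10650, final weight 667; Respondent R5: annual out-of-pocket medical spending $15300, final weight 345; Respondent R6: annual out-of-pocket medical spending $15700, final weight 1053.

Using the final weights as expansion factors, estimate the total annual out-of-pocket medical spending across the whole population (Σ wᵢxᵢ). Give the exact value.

Weighted total = 16350×979 + 6400×662 + 17950×638 + 10650×667 + 15300×345 + 15700×1053
  = 60609700

60609700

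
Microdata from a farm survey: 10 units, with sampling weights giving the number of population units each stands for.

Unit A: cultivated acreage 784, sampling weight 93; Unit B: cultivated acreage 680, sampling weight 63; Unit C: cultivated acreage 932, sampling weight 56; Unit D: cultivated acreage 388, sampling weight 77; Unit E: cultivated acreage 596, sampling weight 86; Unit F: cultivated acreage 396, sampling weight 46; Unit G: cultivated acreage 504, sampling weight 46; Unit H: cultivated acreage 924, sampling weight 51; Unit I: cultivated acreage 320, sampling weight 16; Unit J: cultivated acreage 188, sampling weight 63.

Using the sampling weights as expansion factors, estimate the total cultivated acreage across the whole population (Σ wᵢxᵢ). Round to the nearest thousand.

355000

Weighted total = 784×93 + 680×63 + 932×56 + 388×77 + 596×86 + 396×46 + 504×46 + 924×51 + 320×16 + 188×63
  = 72912 + 42840 + 52192 + 29876 + 51256 + 18216 + 23184 + 47124 + 5120 + 11844 = 354564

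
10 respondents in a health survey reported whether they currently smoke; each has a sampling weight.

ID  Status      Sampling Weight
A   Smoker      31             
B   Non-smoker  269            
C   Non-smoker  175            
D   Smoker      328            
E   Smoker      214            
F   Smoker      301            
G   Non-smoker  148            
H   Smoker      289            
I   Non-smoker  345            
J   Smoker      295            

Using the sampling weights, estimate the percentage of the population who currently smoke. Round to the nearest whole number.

Sum of weights for 'Smoker' = 31 + 328 + 214 + 301 + 289 + 295 = 1458
Total weight = 2395
Weighted proportion = 1458 / 2395 = 0.60876827 → 60.876827%

61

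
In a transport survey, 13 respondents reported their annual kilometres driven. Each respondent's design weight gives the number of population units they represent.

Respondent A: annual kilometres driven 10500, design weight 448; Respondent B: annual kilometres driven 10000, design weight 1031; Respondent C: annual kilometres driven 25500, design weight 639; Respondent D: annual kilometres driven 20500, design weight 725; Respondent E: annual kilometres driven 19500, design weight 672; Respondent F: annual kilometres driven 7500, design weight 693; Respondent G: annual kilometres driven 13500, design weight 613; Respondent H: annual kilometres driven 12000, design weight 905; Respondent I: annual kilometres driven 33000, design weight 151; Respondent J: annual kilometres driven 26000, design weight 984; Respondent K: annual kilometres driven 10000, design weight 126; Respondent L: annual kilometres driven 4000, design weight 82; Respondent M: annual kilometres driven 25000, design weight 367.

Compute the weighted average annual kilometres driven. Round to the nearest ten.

16800

Weighted sum = 124938000
Sum of weights = 7436
Weighted mean = 124938000 / 7436 = 16801.775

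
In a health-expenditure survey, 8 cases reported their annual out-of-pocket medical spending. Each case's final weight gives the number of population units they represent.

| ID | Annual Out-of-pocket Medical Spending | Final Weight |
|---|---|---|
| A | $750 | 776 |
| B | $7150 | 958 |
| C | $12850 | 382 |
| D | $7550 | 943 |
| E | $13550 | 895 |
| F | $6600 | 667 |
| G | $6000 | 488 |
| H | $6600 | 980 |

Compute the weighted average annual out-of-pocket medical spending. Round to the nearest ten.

7450

Weighted sum = 750×776 + 7150×958 + 12850×382 + 7550×943 + 13550×895 + 6600×667 + 6000×488 + 6600×980
  = 582000 + 6849700 + 4908700 + 7119650 + 12127250 + 4402200 + 2928000 + 6468000 = 45385500
Sum of weights = 776 + 958 + 382 + 943 + 895 + 667 + 488 + 980 = 6089
Weighted mean = 45385500 / 6089 = 7453.687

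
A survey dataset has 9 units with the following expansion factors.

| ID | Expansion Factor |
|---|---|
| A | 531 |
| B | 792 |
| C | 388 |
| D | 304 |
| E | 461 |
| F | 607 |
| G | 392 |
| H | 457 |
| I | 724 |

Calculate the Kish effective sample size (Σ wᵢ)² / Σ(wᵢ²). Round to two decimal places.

Σ wᵢ = 531 + 792 + 388 + 304 + 461 + 607 + 392 + 457 + 724 = 4656
Σ wᵢ² = 281961 + 627264 + 150544 + 92416 + 212521 + 368449 + 153664 + 208849 + 524176 = 2619844
n_eff = 4656² / 2619844 = 21678336 / 2619844 = 8.2746667

8.27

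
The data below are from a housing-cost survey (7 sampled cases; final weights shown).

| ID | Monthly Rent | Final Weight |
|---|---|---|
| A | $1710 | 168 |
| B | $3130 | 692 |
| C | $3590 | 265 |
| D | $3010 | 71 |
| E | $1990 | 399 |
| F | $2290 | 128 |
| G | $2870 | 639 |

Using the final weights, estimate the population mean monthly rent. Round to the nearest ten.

Weighted sum = 1710×168 + 3130×692 + 3590×265 + 3010×71 + 1990×399 + 2290×128 + 2870×639
  = 287280 + 2165960 + 951350 + 213710 + 794010 + 293120 + 1833930 = 6539360
Sum of weights = 168 + 692 + 265 + 71 + 399 + 128 + 639 = 2362
Weighted mean = 6539360 / 2362 = 2768.569

2770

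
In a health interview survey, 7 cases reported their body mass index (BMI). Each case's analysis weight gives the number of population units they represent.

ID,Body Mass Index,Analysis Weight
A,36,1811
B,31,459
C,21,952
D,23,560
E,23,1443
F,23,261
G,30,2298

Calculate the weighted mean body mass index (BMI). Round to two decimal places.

Weighted sum = 36×1811 + 31×459 + 21×952 + 23×560 + 23×1443 + 23×261 + 30×2298
  = 65196 + 14229 + 19992 + 12880 + 33189 + 6003 + 68940 = 220429
Sum of weights = 1811 + 459 + 952 + 560 + 1443 + 261 + 2298 = 7784
Weighted mean = 220429 / 7784 = 28.318217

28.32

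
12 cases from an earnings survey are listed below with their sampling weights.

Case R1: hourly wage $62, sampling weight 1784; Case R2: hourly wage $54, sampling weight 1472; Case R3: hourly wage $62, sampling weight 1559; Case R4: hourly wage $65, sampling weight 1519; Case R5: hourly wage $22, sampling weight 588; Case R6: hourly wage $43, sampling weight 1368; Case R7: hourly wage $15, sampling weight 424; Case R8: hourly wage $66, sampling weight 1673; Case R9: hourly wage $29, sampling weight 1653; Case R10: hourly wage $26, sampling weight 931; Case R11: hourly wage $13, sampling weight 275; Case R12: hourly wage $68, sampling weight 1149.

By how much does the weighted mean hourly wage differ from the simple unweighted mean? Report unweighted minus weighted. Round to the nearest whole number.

-7

Unweighted sum = 62 + 54 + 62 + 65 + 22 + 43 + 15 + 66 + 29 + 26 + 13 + 68 = 525
Unweighted mean = 525 / 12 = 43.75
Weighted sum = 62×1784 + 54×1472 + 62×1559 + 65×1519 + 22×588 + 43×1368 + 15×424 + 66×1673 + 29×1653 + 26×931 + 13×275 + 68×1149
  = 110608 + 79488 + 96658 + 98735 + 12936 + 58824 + 6360 + 110418 + 47937 + 24206 + 3575 + 78132 = 727877
Sum of weights = 1784 + 1472 + 1559 + 1519 + 588 + 1368 + 424 + 1673 + 1653 + 931 + 275 + 1149 = 14395
Weighted mean = 727877 / 14395 = 50.564571
Difference (unweighted minus weighted) = -6.814571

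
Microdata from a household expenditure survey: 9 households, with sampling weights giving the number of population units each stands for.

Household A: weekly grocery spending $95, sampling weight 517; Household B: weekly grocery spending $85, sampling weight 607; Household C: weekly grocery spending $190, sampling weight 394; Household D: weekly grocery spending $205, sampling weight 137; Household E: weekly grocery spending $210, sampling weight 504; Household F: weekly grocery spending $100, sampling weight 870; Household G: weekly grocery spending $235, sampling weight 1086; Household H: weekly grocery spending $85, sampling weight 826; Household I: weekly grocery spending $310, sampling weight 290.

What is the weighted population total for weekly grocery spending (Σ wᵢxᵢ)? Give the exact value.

811815

Weighted total = 95×517 + 85×607 + 190×394 + 205×137 + 210×504 + 100×870 + 235×1086 + 85×826 + 310×290
  = 49115 + 51595 + 74860 + 28085 + 105840 + 87000 + 255210 + 70210 + 89900 = 811815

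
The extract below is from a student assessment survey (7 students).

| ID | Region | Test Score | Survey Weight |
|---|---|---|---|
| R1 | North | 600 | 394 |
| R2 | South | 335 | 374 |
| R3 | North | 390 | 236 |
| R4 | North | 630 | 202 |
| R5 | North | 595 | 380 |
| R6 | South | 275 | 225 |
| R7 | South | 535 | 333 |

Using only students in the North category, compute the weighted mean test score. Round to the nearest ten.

560

North rows: R1, R3, R4, R5
Weighted sum = 600×394 + 390×236 + 630×202 + 595×380
  = 236400 + 92040 + 127260 + 226100 = 681800
Sum of weights = 394 + 236 + 202 + 380 = 1212
Weighted mean = 681800 / 1212 = 562.54125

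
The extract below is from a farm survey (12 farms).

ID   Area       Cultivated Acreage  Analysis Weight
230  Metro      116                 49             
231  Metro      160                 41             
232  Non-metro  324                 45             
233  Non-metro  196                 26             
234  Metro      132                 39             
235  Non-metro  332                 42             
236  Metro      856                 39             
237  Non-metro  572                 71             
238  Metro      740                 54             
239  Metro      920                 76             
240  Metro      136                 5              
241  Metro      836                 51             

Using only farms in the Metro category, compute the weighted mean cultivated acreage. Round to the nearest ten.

Metro rows: 230, 231, 234, 236, 238, 239, 240, 241
Weighted sum = 116×49 + 160×41 + 132×39 + 856×39 + 740×54 + 920×76 + 136×5 + 836×51
  = 5684 + 6560 + 5148 + 33384 + 39960 + 69920 + 680 + 42636 = 203972
Sum of weights = 354
Weighted mean = 203972 / 354 = 576.19209

580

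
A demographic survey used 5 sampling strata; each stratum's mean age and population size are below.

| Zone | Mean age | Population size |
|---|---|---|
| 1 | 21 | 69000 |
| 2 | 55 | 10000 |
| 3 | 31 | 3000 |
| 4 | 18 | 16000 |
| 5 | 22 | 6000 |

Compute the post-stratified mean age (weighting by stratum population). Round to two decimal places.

Σ Nₕ·x̄ₕ = 21×69000 + 55×10000 + 31×3000 + 18×16000 + 22×6000
  = 1449000 + 550000 + 93000 + 288000 + 132000 = 2512000
Σ Nₕ = 69000 + 10000 + 3000 + 16000 + 6000 = 104000
Overall mean = 2512000 / 104000 = 24.153846

24.15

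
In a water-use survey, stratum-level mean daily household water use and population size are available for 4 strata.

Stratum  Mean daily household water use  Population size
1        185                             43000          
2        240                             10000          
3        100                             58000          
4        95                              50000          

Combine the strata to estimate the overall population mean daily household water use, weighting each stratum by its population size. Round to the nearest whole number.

Σ Nₕ·x̄ₕ = 185×43000 + 240×10000 + 100×58000 + 95×50000
  = 7955000 + 2400000 + 5800000 + 4750000 = 20905000
Σ Nₕ = 43000 + 10000 + 58000 + 50000 = 161000
Overall mean = 20905000 / 161000 = 129.84472

130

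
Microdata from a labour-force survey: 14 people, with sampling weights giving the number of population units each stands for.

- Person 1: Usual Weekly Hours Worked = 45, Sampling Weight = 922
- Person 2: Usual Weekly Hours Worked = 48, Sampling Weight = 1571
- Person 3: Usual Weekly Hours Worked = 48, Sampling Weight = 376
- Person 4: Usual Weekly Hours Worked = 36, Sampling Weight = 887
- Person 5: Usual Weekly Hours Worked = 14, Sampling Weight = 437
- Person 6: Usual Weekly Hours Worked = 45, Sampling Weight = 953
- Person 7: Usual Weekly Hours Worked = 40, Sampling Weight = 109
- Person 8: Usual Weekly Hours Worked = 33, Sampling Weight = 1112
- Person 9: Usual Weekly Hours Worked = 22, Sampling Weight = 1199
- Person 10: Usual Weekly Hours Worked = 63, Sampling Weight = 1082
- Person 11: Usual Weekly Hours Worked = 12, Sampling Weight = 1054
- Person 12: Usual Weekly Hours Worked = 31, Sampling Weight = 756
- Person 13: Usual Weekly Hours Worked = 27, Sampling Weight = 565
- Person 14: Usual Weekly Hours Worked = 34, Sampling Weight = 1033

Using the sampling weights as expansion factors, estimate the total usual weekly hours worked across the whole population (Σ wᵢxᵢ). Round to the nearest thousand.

438000

Weighted total = 437942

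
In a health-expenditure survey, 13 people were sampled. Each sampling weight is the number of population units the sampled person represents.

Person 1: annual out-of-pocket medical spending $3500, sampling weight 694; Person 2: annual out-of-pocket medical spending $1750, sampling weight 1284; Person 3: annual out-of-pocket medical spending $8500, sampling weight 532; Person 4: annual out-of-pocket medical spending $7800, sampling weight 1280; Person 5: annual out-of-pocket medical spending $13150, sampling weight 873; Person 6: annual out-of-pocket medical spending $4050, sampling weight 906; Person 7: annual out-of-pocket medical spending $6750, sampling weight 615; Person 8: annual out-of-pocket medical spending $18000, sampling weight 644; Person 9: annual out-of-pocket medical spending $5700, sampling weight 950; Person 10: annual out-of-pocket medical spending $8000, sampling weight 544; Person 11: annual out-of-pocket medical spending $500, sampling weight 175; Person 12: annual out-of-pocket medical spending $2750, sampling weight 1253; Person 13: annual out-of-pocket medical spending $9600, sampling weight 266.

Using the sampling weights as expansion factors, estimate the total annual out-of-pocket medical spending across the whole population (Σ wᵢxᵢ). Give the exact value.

Weighted total = 65928350

65928350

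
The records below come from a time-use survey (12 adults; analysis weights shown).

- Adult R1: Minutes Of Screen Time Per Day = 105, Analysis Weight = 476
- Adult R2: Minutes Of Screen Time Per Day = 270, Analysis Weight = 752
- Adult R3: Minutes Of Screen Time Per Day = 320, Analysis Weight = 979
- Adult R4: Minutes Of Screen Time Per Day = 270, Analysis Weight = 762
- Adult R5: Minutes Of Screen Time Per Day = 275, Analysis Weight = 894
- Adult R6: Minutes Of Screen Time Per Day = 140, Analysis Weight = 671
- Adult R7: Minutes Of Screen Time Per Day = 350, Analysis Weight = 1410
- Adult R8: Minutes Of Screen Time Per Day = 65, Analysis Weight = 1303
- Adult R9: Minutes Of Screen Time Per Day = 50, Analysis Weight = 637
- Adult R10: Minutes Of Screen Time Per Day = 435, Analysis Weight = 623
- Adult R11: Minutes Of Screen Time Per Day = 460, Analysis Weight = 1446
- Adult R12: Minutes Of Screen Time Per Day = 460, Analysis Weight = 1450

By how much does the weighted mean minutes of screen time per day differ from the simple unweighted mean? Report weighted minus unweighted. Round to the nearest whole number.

Unweighted sum = 105 + 270 + 320 + 270 + 275 + 140 + 350 + 65 + 50 + 435 + 460 + 460 = 3200
Unweighted mean = 3200 / 12 = 266.66667
Weighted sum = 105×476 + 270×752 + 320×979 + 270×762 + 275×894 + 140×671 + 350×1410 + 65×1303 + 50×637 + 435×623 + 460×1446 + 460×1450
  = 3325040
Sum of weights = 476 + 752 + 979 + 762 + 894 + 671 + 1410 + 1303 + 637 + 623 + 1446 + 1450 = 11403
Weighted mean = 3325040 / 11403 = 291.59344
Difference (weighted minus unweighted) = 24.926774

25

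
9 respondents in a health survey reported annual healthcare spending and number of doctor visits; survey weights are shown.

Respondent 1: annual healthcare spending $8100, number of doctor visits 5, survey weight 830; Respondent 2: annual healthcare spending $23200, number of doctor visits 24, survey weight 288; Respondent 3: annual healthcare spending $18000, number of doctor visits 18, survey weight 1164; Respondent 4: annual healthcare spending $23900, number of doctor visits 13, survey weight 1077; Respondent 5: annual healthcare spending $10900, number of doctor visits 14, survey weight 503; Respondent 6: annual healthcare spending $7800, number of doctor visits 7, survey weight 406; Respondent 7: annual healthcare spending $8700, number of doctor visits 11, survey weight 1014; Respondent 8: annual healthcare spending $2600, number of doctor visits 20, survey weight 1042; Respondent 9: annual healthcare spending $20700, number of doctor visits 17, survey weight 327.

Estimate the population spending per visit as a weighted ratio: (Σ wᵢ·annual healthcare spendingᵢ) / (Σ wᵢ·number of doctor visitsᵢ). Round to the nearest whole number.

Σ wᵢ·y = 8100×830 + 23200×288 + 18000×1164 + 23900×1077 + 10900×503 + 7800×406 + 8700×1014 + 2600×1042 + 20700×327
  = 6723000 + 6681600 + 20952000 + 25740300 + 5482700 + 3166800 + 8821800 + 2709200 + 6768900 = 87046300
Σ wᵢ·x = 5×830 + 24×288 + 18×1164 + 13×1077 + 14×503 + 7×406 + 11×1014 + 20×1042 + 17×327
  = 4150 + 6912 + 20952 + 14001 + 7042 + 2842 + 11154 + 20840 + 5559 = 93452
Ratio = 87046300 / 93452 = 931.45465

931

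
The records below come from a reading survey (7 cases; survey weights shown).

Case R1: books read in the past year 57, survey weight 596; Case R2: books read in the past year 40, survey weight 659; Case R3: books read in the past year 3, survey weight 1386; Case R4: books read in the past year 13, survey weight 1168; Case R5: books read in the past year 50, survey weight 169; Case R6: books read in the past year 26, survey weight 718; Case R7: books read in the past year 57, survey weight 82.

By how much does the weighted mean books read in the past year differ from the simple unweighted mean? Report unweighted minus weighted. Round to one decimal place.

Unweighted sum = 246
Unweighted mean = 246 / 7 = 35.142857
Weighted sum = 57×596 + 40×659 + 3×1386 + 13×1168 + 50×169 + 26×718 + 57×82
  = 33972 + 26360 + 4158 + 15184 + 8450 + 18668 + 4674 = 111466
Sum of weights = 596 + 659 + 1386 + 1168 + 169 + 718 + 82 = 4778
Weighted mean = 111466 / 4778 = 23.329008
Difference (unweighted minus weighted) = 11.813849

11.8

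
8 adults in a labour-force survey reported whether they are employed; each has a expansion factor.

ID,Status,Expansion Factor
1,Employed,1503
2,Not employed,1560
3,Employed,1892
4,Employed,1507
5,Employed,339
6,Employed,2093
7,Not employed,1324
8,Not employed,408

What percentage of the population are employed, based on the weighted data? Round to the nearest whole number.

Sum of weights for 'Employed' = 1503 + 1892 + 1507 + 339 + 2093 = 7334
Total weight = 10626
Weighted proportion = 7334 / 10626 = 0.69019386 → 69.019386%

69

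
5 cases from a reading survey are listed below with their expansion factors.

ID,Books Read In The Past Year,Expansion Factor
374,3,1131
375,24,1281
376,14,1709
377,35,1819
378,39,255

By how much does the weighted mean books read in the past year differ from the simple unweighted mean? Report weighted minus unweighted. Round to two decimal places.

-1.75

Unweighted sum = 3 + 24 + 14 + 35 + 39 = 115
Unweighted mean = 115 / 5 = 23
Weighted sum = 3×1131 + 24×1281 + 14×1709 + 35×1819 + 39×255
  = 3393 + 30744 + 23926 + 63665 + 9945 = 131673
Sum of weights = 6195
Weighted mean = 131673 / 6195 = 21.254722
Difference (weighted minus unweighted) = -1.7452785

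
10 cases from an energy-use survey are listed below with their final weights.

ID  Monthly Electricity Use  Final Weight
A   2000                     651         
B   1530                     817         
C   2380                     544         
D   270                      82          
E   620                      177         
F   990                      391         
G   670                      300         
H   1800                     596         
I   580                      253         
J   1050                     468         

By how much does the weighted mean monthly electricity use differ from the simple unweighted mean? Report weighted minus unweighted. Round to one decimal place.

Unweighted sum = 2000 + 1530 + 2380 + 270 + 620 + 990 + 670 + 1800 + 580 + 1050 = 11890
Unweighted mean = 11890 / 10 = 1189
Weighted sum = 2000×651 + 1530×817 + 2380×544 + 270×82 + 620×177 + 990×391 + 670×300 + 1800×596 + 580×253 + 1050×468
  = 1302000 + 1250010 + 1294720 + 22140 + 109740 + 387090 + 201000 + 1072800 + 146740 + 491400 = 6277640
Sum of weights = 4279
Weighted mean = 6277640 / 4279 = 1467.0811
Difference (weighted minus unweighted) = 278.08109

278.1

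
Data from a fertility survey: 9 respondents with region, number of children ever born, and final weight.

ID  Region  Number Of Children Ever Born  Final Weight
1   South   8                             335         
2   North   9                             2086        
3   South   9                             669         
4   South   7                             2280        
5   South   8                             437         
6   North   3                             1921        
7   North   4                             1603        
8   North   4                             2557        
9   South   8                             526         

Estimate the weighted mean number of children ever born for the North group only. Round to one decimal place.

5.0

North rows: 2, 6, 7, 8
Weighted sum = 9×2086 + 3×1921 + 4×1603 + 4×2557
  = 18774 + 5763 + 6412 + 10228 = 41177
Sum of weights = 2086 + 1921 + 1603 + 2557 = 8167
Weighted mean = 41177 / 8167 = 5.0418758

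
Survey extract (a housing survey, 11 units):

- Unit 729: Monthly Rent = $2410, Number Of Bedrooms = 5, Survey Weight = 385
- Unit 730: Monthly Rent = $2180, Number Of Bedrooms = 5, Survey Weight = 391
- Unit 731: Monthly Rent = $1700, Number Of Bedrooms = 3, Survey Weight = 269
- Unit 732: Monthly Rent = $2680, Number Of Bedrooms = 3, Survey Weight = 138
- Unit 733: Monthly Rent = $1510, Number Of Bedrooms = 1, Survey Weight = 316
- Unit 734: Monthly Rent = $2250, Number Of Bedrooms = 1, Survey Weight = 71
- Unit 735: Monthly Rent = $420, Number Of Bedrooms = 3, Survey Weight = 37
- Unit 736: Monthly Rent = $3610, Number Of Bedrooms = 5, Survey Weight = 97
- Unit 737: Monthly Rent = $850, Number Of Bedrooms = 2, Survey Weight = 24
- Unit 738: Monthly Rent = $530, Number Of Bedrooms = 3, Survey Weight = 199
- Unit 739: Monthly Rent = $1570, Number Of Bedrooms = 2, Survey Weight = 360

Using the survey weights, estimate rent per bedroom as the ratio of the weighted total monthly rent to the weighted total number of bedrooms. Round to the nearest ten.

Σ wᵢ·y = 2410×385 + 2180×391 + 1700×269 + 2680×138 + 1510×316 + 2250×71 + 420×37 + 3610×97 + 850×24 + 530×199 + 1570×360
  = 4301060
Σ wᵢ·x = 5×385 + 5×391 + 3×269 + 3×138 + 1×316 + 1×71 + 3×37 + 5×97 + 2×24 + 3×199 + 2×360
  = 1925 + 1955 + 807 + 414 + 316 + 71 + 111 + 485 + 48 + 597 + 720 = 7449
Ratio = 4301060 / 7449 = 577.40099

580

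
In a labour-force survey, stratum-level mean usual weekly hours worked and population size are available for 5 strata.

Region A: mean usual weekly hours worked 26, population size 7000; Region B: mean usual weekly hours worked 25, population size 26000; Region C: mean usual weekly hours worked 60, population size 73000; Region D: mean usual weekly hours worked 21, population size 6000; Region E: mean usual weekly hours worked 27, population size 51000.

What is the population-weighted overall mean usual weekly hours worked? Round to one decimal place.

41.2

Σ Nₕ·x̄ₕ = 26×7000 + 25×26000 + 60×73000 + 21×6000 + 27×51000
  = 6715000
Σ Nₕ = 7000 + 26000 + 73000 + 6000 + 51000 = 163000
Overall mean = 6715000 / 163000 = 41.196319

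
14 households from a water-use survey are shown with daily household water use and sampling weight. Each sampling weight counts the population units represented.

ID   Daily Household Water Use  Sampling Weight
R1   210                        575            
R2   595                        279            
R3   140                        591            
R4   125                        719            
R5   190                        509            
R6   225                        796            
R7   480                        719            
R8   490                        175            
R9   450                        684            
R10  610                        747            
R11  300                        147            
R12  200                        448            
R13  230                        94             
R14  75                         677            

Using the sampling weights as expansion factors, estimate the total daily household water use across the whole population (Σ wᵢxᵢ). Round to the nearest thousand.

Weighted total = 2135615

2136000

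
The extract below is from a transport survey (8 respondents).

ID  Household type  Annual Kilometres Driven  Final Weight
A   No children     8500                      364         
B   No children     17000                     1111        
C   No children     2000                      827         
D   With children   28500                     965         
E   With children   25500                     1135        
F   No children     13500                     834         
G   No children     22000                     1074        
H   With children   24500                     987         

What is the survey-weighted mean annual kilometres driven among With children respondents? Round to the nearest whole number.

26118

With children rows: D, E, H
Weighted sum = 80626500
Sum of weights = 3087
Weighted mean = 80626500 / 3087 = 26118.076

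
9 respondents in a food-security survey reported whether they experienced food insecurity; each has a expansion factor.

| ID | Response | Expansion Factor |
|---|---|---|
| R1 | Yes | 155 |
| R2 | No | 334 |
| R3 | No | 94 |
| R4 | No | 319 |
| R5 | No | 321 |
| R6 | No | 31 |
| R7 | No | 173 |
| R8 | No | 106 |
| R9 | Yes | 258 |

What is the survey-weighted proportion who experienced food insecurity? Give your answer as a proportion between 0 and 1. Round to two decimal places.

0.23

Sum of weights for 'Yes' = 155 + 258 = 413
Total weight = 155 + 334 + 94 + 319 + 321 + 31 + 173 + 106 + 258 = 1791
Weighted proportion = 413 / 1791 = 0.23059743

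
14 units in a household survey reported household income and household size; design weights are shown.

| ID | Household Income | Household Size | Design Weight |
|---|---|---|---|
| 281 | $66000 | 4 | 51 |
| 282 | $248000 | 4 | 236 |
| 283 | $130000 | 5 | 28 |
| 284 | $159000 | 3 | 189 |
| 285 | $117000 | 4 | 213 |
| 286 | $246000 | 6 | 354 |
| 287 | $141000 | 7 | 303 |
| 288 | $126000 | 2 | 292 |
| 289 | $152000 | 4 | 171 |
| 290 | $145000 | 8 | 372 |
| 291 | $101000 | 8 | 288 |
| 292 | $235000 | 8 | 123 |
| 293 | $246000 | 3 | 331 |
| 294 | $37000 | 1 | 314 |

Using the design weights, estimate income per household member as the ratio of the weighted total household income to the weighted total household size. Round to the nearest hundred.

32800

Σ wᵢ·y = 518074000
Σ wᵢ·x = 15791
Ratio = 518074000 / 15791 = 32808.182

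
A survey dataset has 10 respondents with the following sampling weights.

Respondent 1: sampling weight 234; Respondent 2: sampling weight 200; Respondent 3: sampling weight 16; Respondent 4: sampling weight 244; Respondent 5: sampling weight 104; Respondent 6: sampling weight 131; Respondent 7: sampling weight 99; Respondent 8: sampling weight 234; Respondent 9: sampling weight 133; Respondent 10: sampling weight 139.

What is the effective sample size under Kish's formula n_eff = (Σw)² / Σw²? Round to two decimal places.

8.28

Σ wᵢ = 234 + 200 + 16 + 244 + 104 + 131 + 99 + 234 + 133 + 139 = 1534
Σ wᵢ² = 54756 + 40000 + 256 + 59536 + 10816 + 17161 + 9801 + 54756 + 17689 + 19321 = 284092
n_eff = 1534² / 284092 = 2353156 / 284092 = 8.2830773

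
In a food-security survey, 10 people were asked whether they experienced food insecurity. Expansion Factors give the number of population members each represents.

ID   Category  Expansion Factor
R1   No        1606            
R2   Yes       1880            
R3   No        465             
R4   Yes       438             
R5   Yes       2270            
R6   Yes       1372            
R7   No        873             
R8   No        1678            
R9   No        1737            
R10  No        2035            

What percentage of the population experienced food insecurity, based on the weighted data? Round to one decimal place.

Sum of weights for 'Yes' = 1880 + 438 + 2270 + 1372 = 5960
Total weight = 1606 + 1880 + 465 + 438 + 2270 + 1372 + 873 + 1678 + 1737 + 2035 = 14354
Weighted proportion = 5960 / 14354 = 0.41521527 → 41.521527%

41.5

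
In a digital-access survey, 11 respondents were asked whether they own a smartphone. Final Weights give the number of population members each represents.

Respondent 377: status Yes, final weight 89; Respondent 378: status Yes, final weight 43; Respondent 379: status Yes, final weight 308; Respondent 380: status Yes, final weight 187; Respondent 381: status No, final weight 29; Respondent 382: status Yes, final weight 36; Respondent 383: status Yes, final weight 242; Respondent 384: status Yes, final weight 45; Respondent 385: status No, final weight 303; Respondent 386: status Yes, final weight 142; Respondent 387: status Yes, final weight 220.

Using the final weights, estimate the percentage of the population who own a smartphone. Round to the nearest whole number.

Sum of weights for 'Yes' = 89 + 43 + 308 + 187 + 36 + 242 + 45 + 142 + 220 = 1312
Total weight = 89 + 43 + 308 + 187 + 29 + 36 + 242 + 45 + 303 + 142 + 220 = 1644
Weighted proportion = 1312 / 1644 = 0.79805353 → 79.805353%

80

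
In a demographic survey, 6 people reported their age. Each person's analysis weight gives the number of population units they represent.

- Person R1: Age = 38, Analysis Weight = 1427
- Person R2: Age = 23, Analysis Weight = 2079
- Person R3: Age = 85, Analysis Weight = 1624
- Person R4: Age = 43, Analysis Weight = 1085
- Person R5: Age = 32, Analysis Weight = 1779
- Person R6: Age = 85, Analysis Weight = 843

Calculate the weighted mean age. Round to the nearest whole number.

Weighted sum = 38×1427 + 23×2079 + 85×1624 + 43×1085 + 32×1779 + 85×843
  = 54226 + 47817 + 138040 + 46655 + 56928 + 71655 = 415321
Sum of weights = 8837
Weighted mean = 415321 / 8837 = 46.997963

47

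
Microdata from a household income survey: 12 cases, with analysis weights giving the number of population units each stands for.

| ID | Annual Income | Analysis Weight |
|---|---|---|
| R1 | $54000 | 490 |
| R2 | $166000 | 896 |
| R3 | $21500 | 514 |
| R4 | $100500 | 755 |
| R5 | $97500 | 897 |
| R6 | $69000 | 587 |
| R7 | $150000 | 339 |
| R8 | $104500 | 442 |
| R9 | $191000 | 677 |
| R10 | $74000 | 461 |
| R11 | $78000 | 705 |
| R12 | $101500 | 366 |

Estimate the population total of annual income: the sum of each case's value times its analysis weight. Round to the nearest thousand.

Weighted total = 54000×490 + 166000×896 + 21500×514 + 100500×755 + 97500×897 + 69000×587 + 150000×339 + 104500×442 + 191000×677 + 74000×461 + 78000×705 + 101500×366
  = 26460000 + 148736000 + 11051000 + 75877500 + 87457500 + 40503000 + 50850000 + 46189000 + 129307000 + 34114000 + 54990000 + 37149000 = 742684000

742684000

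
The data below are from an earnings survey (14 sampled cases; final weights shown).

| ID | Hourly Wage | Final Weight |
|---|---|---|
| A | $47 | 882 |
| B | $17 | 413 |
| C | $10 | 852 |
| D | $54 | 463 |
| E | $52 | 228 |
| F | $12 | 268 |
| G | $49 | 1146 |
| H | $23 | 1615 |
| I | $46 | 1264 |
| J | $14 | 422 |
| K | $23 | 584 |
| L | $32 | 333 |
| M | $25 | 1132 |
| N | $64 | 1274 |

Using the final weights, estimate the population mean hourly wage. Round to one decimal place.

35.7

Weighted sum = 388344
Sum of weights = 10876
Weighted mean = 388344 / 10876 = 35.70651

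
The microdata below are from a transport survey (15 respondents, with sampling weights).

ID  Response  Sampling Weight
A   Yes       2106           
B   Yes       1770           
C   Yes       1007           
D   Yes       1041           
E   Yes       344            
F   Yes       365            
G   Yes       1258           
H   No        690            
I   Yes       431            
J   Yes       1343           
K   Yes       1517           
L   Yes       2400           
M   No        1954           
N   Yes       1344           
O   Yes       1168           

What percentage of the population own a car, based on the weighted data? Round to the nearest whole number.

86

Sum of weights for 'Yes' = 2106 + 1770 + 1007 + 1041 + 344 + 365 + 1258 + 431 + 1343 + 1517 + 2400 + 1344 + 1168 = 16094
Total weight = 18738
Weighted proportion = 16094 / 18738 = 0.85889636 → 85.889636%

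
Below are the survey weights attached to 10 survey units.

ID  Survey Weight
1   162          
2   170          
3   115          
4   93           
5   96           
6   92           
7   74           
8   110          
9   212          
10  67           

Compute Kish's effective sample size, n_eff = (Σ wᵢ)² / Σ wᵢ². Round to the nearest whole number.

9

Σ wᵢ = 162 + 170 + 115 + 93 + 96 + 92 + 74 + 110 + 212 + 67 = 1191
Σ wᵢ² = 26244 + 28900 + 13225 + 8649 + 9216 + 8464 + 5476 + 12100 + 44944 + 4489 = 161707
n_eff = 1191² / 161707 = 1418481 / 161707 = 8.7719208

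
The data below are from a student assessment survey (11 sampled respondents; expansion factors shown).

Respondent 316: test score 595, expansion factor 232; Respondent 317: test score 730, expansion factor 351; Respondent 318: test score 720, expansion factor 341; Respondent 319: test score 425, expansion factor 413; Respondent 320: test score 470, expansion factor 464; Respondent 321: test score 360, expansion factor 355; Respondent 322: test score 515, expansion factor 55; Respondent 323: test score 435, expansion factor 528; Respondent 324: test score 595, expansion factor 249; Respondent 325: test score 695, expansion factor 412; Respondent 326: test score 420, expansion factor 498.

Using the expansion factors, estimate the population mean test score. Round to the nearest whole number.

Weighted sum = 2062855
Sum of weights = 232 + 351 + 341 + 413 + 464 + 355 + 55 + 528 + 249 + 412 + 498 = 3898
Weighted mean = 2062855 / 3898 = 529.20857

529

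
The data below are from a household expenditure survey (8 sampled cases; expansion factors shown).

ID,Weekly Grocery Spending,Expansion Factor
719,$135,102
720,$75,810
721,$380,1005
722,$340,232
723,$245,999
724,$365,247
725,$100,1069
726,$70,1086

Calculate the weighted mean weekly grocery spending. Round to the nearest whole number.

Weighted sum = 1053130
Sum of weights = 5550
Weighted mean = 1053130 / 5550 = 189.75315

190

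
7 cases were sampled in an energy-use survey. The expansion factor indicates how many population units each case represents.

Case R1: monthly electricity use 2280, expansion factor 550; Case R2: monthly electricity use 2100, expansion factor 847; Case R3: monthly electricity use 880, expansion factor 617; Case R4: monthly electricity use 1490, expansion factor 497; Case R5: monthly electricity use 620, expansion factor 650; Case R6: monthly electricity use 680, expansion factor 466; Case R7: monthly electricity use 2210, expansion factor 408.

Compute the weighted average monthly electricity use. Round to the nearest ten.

Weighted sum = 5937750
Sum of weights = 550 + 847 + 617 + 497 + 650 + 466 + 408 = 4035
Weighted mean = 5937750 / 4035 = 1471.5613

1470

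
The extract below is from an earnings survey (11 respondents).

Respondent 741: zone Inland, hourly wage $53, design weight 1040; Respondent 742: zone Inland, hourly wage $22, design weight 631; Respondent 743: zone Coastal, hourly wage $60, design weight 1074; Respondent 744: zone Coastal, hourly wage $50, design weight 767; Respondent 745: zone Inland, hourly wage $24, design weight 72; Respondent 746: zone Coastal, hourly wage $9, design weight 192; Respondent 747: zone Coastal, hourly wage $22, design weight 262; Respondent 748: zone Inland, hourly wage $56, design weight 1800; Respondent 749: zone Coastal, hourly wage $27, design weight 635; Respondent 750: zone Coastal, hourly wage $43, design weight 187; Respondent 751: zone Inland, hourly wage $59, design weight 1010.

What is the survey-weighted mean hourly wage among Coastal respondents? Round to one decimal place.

43.5

Coastal rows: 743, 744, 746, 747, 749, 750
Weighted sum = 60×1074 + 50×767 + 9×192 + 22×262 + 27×635 + 43×187
  = 64440 + 38350 + 1728 + 5764 + 17145 + 8041 = 135468
Sum of weights = 1074 + 767 + 192 + 262 + 635 + 187 = 3117
Weighted mean = 135468 / 3117 = 43.46102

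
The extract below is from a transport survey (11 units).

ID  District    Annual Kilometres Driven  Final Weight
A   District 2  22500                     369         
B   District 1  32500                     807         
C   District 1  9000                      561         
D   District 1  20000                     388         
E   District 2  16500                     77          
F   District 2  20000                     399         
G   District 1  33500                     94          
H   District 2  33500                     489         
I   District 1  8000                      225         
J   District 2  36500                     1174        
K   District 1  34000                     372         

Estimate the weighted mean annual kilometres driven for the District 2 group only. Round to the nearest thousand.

District 2 rows: A, E, F, H, J
Weighted sum = 22500×369 + 16500×77 + 20000×399 + 33500×489 + 36500×1174
  = 8302500 + 1270500 + 7980000 + 16381500 + 42851000 = 76785500
Sum of weights = 369 + 77 + 399 + 489 + 1174 = 2508
Weighted mean = 76785500 / 2508 = 30616.228

31000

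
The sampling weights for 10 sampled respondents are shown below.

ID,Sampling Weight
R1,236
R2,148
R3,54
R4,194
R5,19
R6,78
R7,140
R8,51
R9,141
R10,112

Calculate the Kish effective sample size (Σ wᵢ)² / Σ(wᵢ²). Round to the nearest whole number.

8

Σ wᵢ = 236 + 148 + 54 + 194 + 19 + 78 + 140 + 51 + 141 + 112 = 1173
Σ wᵢ² = 55696 + 21904 + 2916 + 37636 + 361 + 6084 + 19600 + 2601 + 19881 + 12544 = 179223
n_eff = 1173² / 179223 = 1375929 / 179223 = 7.6771899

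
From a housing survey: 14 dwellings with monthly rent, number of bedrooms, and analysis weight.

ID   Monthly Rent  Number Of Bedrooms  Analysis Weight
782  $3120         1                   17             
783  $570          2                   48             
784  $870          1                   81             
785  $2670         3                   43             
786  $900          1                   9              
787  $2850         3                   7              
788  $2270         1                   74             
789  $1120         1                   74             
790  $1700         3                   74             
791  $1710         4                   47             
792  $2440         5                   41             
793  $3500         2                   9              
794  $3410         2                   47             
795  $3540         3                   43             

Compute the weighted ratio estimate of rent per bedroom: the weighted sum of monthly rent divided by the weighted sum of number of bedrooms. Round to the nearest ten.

880

Σ wᵢ·y = 1194790
Σ wᵢ·x = 1357
Ratio = 1194790 / 1357 = 880.46426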